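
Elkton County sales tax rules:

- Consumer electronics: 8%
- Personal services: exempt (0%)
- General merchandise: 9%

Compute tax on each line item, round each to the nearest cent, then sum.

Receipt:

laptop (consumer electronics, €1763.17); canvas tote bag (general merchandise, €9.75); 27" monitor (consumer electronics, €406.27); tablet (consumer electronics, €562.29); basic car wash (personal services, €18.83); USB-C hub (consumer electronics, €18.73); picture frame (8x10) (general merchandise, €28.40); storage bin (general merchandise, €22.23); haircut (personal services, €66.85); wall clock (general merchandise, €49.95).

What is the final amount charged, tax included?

Laptop €1763.17: consumer electronics → 8% → €141.05
Canvas tote bag €9.75: general merchandise → 9% → €0.88
27" monitor €406.27: consumer electronics → 8% → €32.50
Tablet €562.29: consumer electronics → 8% → €44.98
Basic car wash €18.83: personal services → 0% → €0.00
USB-C hub €18.73: consumer electronics → 8% → €1.50
Picture frame (8x10) €28.40: general merchandise → 9% → €2.56
Storage bin €22.23: general merchandise → 9% → €2.00
Haircut €66.85: personal services → 0% → €0.00
Wall clock €49.95: general merchandise → 9% → €4.50
Subtotal = €2946.47; tax = €229.97; total due = €3176.44

€3176.44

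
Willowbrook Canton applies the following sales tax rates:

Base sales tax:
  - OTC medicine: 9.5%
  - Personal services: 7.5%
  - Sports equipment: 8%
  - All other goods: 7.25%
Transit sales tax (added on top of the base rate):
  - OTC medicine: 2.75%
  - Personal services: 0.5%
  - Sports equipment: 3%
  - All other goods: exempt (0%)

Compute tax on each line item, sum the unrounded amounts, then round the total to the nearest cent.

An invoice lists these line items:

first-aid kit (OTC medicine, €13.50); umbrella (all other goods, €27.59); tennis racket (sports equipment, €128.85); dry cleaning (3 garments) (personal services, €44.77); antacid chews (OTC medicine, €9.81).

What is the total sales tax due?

€22.61

First-aid kit €13.50: OTC medicine → 9.5% + 2.75% transit = 12.25% → €1.65375
Umbrella €27.59: all other goods → 7.25% + 0% transit = 7.25% → €2.000275
Tennis racket €128.85: sports equipment → 8% + 3% transit = 11% → €14.1735
Dry cleaning (3 garments) €44.77: personal services → 7.5% + 0.5% transit = 8% → €3.5816
Antacid chews €9.81: OTC medicine → 9.5% + 2.75% transit = 12.25% → €1.201725
Unrounded tax sum = €22.61085 → €22.61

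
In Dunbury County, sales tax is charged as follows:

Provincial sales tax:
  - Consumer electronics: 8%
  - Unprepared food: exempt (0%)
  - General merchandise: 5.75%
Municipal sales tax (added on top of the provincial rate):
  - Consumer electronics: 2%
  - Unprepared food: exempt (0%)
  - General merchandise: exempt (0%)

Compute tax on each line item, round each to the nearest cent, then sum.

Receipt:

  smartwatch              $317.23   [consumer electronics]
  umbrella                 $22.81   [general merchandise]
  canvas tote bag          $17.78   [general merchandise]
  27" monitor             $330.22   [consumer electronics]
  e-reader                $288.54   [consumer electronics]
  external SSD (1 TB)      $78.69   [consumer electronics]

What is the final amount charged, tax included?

$1159.06

Smartwatch $317.23: consumer electronics → 8% + 2% municipal = 10% → $31.72
Umbrella $22.81: general merchandise → 5.75% + 0% municipal = 5.75% → $1.31
Canvas tote bag $17.78: general merchandise → 5.75% + 0% municipal = 5.75% → $1.02
27" monitor $330.22: consumer electronics → 8% + 2% municipal = 10% → $33.02
E-reader $288.54: consumer electronics → 8% + 2% municipal = 10% → $28.85
External SSD (1 TB) $78.69: consumer electronics → 8% + 2% municipal = 10% → $7.87
Subtotal = $1055.27; tax = $103.79; total due = $1159.06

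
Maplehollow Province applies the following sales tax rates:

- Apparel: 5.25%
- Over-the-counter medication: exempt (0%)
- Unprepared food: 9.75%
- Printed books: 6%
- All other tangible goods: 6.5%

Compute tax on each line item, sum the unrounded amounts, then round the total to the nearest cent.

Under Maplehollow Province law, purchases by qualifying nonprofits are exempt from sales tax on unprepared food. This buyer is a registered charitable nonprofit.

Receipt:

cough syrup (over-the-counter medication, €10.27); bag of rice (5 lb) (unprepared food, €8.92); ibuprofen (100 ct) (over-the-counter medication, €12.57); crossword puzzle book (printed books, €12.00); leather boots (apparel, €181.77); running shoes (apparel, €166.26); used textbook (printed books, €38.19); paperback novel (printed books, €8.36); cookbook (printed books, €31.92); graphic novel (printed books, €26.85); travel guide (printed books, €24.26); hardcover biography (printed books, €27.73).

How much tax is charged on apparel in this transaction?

€18.27

Leather boots €181.77: apparel → 5.25% → €9.542925
Running shoes €166.26: apparel → 5.25% → €8.72865
Tax on apparel: unrounded sum = €18.271575 → €18.27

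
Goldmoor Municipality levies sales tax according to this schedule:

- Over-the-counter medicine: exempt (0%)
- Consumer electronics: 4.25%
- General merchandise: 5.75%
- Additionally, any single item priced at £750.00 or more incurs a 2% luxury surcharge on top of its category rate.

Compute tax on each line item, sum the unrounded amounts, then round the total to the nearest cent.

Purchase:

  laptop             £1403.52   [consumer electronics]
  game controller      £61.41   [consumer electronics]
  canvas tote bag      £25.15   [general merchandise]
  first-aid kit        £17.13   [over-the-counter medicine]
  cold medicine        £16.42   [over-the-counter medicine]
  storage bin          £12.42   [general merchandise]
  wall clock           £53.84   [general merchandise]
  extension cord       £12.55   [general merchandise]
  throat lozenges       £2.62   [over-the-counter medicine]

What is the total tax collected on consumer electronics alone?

Laptop £1403.52: consumer electronics → 4.25% + 2% surcharge = 6.25% → £87.72
Game controller £61.41: consumer electronics → 4.25% → £2.609925
Tax on consumer electronics: unrounded sum = £90.329925 → £90.33

£90.33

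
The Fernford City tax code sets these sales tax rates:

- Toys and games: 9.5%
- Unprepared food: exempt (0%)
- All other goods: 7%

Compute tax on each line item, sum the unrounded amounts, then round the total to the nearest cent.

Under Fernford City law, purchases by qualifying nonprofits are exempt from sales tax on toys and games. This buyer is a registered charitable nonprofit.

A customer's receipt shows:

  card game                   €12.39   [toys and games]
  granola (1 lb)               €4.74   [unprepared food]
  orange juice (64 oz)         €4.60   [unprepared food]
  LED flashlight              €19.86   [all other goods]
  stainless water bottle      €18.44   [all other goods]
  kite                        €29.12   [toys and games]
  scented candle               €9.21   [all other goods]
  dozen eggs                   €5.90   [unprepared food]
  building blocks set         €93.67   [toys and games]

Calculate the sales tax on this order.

Card game €12.39: toys and games, buyer-exempt → 0% → €0.00
Granola (1 lb) €4.74: unprepared food → 0% → €0.00
Orange juice (64 oz) €4.60: unprepared food → 0% → €0.00
LED flashlight €19.86: all other goods → 7% → €1.3902
Stainless water bottle €18.44: all other goods → 7% → €1.2908
Kite €29.12: toys and games, buyer-exempt → 0% → €0.00
Scented candle €9.21: all other goods → 7% → €0.6447
Dozen eggs €5.90: unprepared food → 0% → €0.00
Building blocks set €93.67: toys and games, buyer-exempt → 0% → €0.00
Unrounded tax sum = €3.3257 → €3.33

€3.33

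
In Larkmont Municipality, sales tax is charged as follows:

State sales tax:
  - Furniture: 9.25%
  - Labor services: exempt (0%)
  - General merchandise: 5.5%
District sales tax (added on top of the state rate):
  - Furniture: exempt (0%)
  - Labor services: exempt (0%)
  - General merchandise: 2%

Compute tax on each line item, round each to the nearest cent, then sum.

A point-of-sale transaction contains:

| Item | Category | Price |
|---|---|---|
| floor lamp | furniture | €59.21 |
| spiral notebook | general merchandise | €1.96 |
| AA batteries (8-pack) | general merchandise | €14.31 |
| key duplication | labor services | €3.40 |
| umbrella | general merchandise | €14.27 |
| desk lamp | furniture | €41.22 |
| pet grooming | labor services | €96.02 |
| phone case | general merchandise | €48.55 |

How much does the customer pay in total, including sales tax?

Floor lamp €59.21: furniture → 9.25% + 0% district = 9.25% → €5.48
Spiral notebook €1.96: general merchandise → 5.5% + 2% district = 7.5% → €0.15
AA batteries (8-pack) €14.31: general merchandise → 5.5% + 2% district = 7.5% → €1.07
Key duplication €3.40: labor services → 0% + 0% district = 0% → €0.00
Umbrella €14.27: general merchandise → 5.5% + 2% district = 7.5% → €1.07
Desk lamp €41.22: furniture → 9.25% + 0% district = 9.25% → €3.81
Pet grooming €96.02: labor services → 0% + 0% district = 0% → €0.00
Phone case €48.55: general merchandise → 5.5% + 2% district = 7.5% → €3.64
Subtotal = €278.94; tax = €15.22; total due = €294.16

€294.16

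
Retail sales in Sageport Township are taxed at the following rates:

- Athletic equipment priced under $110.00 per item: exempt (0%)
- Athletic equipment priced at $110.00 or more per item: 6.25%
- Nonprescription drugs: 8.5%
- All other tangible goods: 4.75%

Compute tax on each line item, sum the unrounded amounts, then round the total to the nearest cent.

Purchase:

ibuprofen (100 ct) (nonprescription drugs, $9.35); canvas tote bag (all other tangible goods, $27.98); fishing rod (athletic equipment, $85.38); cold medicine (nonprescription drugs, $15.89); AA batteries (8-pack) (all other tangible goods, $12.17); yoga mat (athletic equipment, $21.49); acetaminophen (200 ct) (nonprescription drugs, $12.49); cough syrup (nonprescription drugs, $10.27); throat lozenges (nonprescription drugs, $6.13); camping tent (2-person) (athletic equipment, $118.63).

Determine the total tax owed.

$13.92

Ibuprofen (100 ct) $9.35: nonprescription drugs → 8.5% → $0.79475
Canvas tote bag $27.98: all other tangible goods → 4.75% → $1.32905
Fishing rod $85.38: athletic equipment, under $110.00 → 0% → $0.00
Cold medicine $15.89: nonprescription drugs → 8.5% → $1.35065
AA batteries (8-pack) $12.17: all other tangible goods → 4.75% → $0.578075
Yoga mat $21.49: athletic equipment, under $110.00 → 0% → $0.00
Acetaminophen (200 ct) $12.49: nonprescription drugs → 8.5% → $1.06165
Cough syrup $10.27: nonprescription drugs → 8.5% → $0.87295
Throat lozenges $6.13: nonprescription drugs → 8.5% → $0.52105
Camping tent (2-person) $118.63: athletic equipment, $110.00 or more → 6.25% → $7.414375
Unrounded tax sum = $13.92255 → $13.92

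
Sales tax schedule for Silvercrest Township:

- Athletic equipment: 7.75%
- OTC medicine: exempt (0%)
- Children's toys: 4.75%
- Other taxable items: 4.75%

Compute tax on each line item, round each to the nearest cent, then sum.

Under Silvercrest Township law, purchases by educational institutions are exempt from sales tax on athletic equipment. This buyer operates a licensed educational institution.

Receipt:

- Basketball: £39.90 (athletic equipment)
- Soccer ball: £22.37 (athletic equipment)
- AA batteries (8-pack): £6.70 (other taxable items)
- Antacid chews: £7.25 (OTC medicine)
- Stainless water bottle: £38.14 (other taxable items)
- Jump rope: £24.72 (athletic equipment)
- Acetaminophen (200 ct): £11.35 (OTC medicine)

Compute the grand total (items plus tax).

Basketball £39.90: athletic equipment, buyer-exempt → 0% → £0.00
Soccer ball £22.37: athletic equipment, buyer-exempt → 0% → £0.00
AA batteries (8-pack) £6.70: other taxable items → 4.75% → £0.32
Antacid chews £7.25: OTC medicine → 0% → £0.00
Stainless water bottle £38.14: other taxable items → 4.75% → £1.81
Jump rope £24.72: athletic equipment, buyer-exempt → 0% → £0.00
Acetaminophen (200 ct) £11.35: OTC medicine → 0% → £0.00
Subtotal = £150.43; tax = £2.13; total due = £152.56

£152.56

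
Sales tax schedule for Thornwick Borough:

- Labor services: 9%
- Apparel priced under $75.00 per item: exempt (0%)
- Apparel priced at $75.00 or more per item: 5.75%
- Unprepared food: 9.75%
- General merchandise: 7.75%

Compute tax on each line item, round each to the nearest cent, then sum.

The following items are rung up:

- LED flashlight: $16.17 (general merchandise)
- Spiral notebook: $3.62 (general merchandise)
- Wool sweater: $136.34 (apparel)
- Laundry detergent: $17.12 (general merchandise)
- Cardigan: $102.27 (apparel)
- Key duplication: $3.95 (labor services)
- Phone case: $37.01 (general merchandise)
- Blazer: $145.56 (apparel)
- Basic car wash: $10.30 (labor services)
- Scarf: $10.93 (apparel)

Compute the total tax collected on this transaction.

$29.11

LED flashlight $16.17: general merchandise → 7.75% → $1.25
Spiral notebook $3.62: general merchandise → 7.75% → $0.28
Wool sweater $136.34: apparel, $75.00 or more → 5.75% → $7.84
Laundry detergent $17.12: general merchandise → 7.75% → $1.33
Cardigan $102.27: apparel, $75.00 or more → 5.75% → $5.88
Key duplication $3.95: labor services → 9% → $0.36
Phone case $37.01: general merchandise → 7.75% → $2.87
Blazer $145.56: apparel, $75.00 or more → 5.75% → $8.37
Basic car wash $10.30: labor services → 9% → $0.93
Scarf $10.93: apparel, under $75.00 → 0% → $0.00
Total tax = $1.25 + $0.28 + $7.84 + $1.33 + $5.88 + $0.36 + $2.87 + $8.37 + $0.93 = $29.11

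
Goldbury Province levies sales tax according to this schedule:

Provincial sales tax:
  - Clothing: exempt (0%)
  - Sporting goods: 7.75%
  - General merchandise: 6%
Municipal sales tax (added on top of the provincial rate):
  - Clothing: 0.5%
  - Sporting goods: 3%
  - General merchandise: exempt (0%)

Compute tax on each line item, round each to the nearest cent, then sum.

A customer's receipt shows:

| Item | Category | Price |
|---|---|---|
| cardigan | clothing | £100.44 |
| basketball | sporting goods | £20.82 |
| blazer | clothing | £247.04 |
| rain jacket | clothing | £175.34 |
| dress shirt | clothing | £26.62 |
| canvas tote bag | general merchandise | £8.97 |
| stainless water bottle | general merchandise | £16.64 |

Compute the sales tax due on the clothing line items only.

Cardigan £100.44: clothing → 0% + 0.5% municipal = 0.5% → £0.50
Blazer £247.04: clothing → 0% + 0.5% municipal = 0.5% → £1.24
Rain jacket £175.34: clothing → 0% + 0.5% municipal = 0.5% → £0.88
Dress shirt £26.62: clothing → 0% + 0.5% municipal = 0.5% → £0.13
Tax on clothing = £0.50 + £1.24 + £0.88 + £0.13 = £2.75

£2.75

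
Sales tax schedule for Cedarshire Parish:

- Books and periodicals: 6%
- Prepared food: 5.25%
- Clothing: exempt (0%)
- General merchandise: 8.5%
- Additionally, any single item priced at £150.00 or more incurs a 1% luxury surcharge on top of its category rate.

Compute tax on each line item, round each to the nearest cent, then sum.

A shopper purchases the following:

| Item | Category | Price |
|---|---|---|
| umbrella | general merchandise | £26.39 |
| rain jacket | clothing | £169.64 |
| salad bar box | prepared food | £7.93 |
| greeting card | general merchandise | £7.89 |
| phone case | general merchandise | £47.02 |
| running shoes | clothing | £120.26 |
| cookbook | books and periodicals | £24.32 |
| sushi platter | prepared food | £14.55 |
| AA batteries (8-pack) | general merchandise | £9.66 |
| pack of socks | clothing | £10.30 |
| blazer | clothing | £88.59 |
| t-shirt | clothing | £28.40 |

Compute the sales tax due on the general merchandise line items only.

£7.73

Umbrella £26.39: general merchandise → 8.5% → £2.24
Greeting card £7.89: general merchandise → 8.5% → £0.67
Phone case £47.02: general merchandise → 8.5% → £4.00
AA batteries (8-pack) £9.66: general merchandise → 8.5% → £0.82
Tax on general merchandise = £2.24 + £0.67 + £4.00 + £0.82 = £7.73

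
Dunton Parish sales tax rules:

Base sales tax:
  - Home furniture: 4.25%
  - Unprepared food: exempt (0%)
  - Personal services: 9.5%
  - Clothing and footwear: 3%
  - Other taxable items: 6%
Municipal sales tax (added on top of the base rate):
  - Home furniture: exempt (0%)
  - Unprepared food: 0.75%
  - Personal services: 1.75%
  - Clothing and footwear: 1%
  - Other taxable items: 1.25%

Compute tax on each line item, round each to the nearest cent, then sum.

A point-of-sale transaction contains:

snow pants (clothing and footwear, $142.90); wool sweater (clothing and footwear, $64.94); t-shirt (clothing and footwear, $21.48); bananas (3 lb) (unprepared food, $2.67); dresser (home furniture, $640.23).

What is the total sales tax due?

Snow pants $142.90: clothing and footwear → 3% + 1% municipal = 4% → $5.72
Wool sweater $64.94: clothing and footwear → 3% + 1% municipal = 4% → $2.60
T-shirt $21.48: clothing and footwear → 3% + 1% municipal = 4% → $0.86
Bananas (3 lb) $2.67: unprepared food → 0% + 0.75% municipal = 0.75% → $0.02
Dresser $640.23: home furniture → 4.25% + 0% municipal = 4.25% → $27.21
Total tax = $5.72 + $2.60 + $0.86 + $0.02 + $27.21 = $36.41

$36.41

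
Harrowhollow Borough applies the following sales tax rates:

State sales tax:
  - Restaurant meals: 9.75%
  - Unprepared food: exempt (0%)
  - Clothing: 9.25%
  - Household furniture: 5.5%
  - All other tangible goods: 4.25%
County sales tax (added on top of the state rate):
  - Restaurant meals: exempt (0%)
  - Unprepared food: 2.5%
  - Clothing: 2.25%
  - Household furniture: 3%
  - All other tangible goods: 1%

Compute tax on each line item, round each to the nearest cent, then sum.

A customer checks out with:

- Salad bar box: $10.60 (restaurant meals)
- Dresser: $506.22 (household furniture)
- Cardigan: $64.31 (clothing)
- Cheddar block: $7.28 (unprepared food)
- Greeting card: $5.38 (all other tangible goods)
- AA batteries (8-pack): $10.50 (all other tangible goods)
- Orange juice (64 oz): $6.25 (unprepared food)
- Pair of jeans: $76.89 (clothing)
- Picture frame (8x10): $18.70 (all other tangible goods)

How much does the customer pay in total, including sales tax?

$768.58

Salad bar box $10.60: restaurant meals → 9.75% + 0% county = 9.75% → $1.03
Dresser $506.22: household furniture → 5.5% + 3% county = 8.5% → $43.03
Cardigan $64.31: clothing → 9.25% + 2.25% county = 11.5% → $7.40
Cheddar block $7.28: unprepared food → 0% + 2.5% county = 2.5% → $0.18
Greeting card $5.38: all other tangible goods → 4.25% + 1% county = 5.25% → $0.28
AA batteries (8-pack) $10.50: all other tangible goods → 4.25% + 1% county = 5.25% → $0.55
Orange juice (64 oz) $6.25: unprepared food → 0% + 2.5% county = 2.5% → $0.16
Pair of jeans $76.89: clothing → 9.25% + 2.25% county = 11.5% → $8.84
Picture frame (8x10) $18.70: all other tangible goods → 4.25% + 1% county = 5.25% → $0.98
Subtotal = $706.13; tax = $62.45; total due = $768.58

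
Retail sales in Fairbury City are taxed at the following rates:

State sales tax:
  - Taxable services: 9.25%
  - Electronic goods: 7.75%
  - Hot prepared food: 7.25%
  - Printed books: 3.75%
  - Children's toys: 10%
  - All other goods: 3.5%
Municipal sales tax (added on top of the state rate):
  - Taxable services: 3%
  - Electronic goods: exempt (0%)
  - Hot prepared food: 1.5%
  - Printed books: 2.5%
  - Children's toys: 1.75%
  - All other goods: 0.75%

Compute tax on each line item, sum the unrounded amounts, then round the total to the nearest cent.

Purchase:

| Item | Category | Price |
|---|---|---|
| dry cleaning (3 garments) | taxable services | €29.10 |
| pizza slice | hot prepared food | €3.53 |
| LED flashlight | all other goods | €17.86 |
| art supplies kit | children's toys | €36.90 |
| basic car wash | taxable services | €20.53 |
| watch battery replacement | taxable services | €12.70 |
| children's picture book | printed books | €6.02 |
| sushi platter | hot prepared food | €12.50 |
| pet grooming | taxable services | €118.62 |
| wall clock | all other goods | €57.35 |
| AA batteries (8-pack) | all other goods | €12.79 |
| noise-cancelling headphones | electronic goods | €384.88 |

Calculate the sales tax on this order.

€61.85

Dry cleaning (3 garments) €29.10: taxable services → 9.25% + 3% municipal = 12.25% → €3.56475
Pizza slice €3.53: hot prepared food → 7.25% + 1.5% municipal = 8.75% → €0.308875
LED flashlight €17.86: all other goods → 3.5% + 0.75% municipal = 4.25% → €0.75905
Art supplies kit €36.90: children's toys → 10% + 1.75% municipal = 11.75% → €4.33575
Basic car wash €20.53: taxable services → 9.25% + 3% municipal = 12.25% → €2.514925
Watch battery replacement €12.70: taxable services → 9.25% + 3% municipal = 12.25% → €1.55575
Children's picture book €6.02: printed books → 3.75% + 2.5% municipal = 6.25% → €0.37625
Sushi platter €12.50: hot prepared food → 7.25% + 1.5% municipal = 8.75% → €1.09375
Pet grooming €118.62: taxable services → 9.25% + 3% municipal = 12.25% → €14.53095
Wall clock €57.35: all other goods → 3.5% + 0.75% municipal = 4.25% → €2.437375
AA batteries (8-pack) €12.79: all other goods → 3.5% + 0.75% municipal = 4.25% → €0.543575
Noise-cancelling headphones €384.88: electronic goods → 7.75% + 0% municipal = 7.75% → €29.8282
Unrounded tax sum = €61.8492 → €61.85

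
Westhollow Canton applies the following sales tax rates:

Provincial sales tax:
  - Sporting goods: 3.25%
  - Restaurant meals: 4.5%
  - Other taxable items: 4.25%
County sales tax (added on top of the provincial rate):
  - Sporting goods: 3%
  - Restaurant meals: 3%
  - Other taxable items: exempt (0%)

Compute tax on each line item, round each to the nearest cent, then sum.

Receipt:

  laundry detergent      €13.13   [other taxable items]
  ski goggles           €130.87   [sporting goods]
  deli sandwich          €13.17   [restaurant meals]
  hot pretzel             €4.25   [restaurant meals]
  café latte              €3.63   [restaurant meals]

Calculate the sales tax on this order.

Laundry detergent €13.13: other taxable items → 4.25% + 0% county = 4.25% → €0.56
Ski goggles €130.87: sporting goods → 3.25% + 3% county = 6.25% → €8.18
Deli sandwich €13.17: restaurant meals → 4.5% + 3% county = 7.5% → €0.99
Hot pretzel €4.25: restaurant meals → 4.5% + 3% county = 7.5% → €0.32
Café latte €3.63: restaurant meals → 4.5% + 3% county = 7.5% → €0.27
Total tax = €0.56 + €8.18 + €0.99 + €0.32 + €0.27 = €10.32

€10.32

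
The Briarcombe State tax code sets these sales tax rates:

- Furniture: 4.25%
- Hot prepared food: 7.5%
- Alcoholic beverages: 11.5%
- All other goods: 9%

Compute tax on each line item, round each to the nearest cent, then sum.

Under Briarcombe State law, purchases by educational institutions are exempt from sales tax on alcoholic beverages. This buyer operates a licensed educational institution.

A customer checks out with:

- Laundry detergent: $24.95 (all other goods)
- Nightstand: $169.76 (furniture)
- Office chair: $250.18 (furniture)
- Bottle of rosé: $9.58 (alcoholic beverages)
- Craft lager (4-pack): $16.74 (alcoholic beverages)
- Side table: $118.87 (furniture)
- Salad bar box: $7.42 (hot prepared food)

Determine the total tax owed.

$25.70

Laundry detergent $24.95: all other goods → 9% → $2.25
Nightstand $169.76: furniture → 4.25% → $7.21
Office chair $250.18: furniture → 4.25% → $10.63
Bottle of rosé $9.58: alcoholic beverages, buyer-exempt → 0% → $0.00
Craft lager (4-pack) $16.74: alcoholic beverages, buyer-exempt → 0% → $0.00
Side table $118.87: furniture → 4.25% → $5.05
Salad bar box $7.42: hot prepared food → 7.5% → $0.56
Total tax = $2.25 + $7.21 + $10.63 + $5.05 + $0.56 = $25.70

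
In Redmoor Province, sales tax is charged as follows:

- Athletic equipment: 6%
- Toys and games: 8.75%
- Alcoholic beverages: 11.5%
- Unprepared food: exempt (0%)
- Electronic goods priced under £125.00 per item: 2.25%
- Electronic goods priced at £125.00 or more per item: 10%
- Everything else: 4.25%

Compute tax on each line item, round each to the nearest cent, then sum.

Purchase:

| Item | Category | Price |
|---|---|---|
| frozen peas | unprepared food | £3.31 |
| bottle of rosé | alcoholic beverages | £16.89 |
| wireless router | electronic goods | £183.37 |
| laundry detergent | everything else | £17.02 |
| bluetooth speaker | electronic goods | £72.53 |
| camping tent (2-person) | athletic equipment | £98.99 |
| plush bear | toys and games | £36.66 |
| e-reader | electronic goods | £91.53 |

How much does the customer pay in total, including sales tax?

Frozen peas £3.31: unprepared food → 0% → £0.00
Bottle of rosé £16.89: alcoholic beverages → 11.5% → £1.94
Wireless router £183.37: electronic goods, £125.00 or more → 10% → £18.34
Laundry detergent £17.02: everything else → 4.25% → £0.72
Bluetooth speaker £72.53: electronic goods, under £125.00 → 2.25% → £1.63
Camping tent (2-person) £98.99: athletic equipment → 6% → £5.94
Plush bear £36.66: toys and games → 8.75% → £3.21
E-reader £91.53: electronic goods, under £125.00 → 2.25% → £2.06
Subtotal = £520.30; tax = £33.84; total due = £554.14

£554.14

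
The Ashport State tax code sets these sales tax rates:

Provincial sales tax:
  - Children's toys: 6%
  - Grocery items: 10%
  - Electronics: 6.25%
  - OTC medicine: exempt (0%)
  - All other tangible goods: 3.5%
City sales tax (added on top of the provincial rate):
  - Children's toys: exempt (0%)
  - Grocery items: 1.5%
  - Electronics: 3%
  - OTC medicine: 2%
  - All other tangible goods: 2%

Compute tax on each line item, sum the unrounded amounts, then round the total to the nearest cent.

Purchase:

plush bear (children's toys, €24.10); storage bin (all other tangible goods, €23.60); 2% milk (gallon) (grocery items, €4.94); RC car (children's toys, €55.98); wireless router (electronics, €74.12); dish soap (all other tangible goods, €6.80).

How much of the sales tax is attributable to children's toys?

€4.80

Plush bear €24.10: children's toys → 6% + 0% city = 6% → €1.446
RC car €55.98: children's toys → 6% + 0% city = 6% → €3.3588
Tax on children's toys: unrounded sum = €4.8048 → €4.80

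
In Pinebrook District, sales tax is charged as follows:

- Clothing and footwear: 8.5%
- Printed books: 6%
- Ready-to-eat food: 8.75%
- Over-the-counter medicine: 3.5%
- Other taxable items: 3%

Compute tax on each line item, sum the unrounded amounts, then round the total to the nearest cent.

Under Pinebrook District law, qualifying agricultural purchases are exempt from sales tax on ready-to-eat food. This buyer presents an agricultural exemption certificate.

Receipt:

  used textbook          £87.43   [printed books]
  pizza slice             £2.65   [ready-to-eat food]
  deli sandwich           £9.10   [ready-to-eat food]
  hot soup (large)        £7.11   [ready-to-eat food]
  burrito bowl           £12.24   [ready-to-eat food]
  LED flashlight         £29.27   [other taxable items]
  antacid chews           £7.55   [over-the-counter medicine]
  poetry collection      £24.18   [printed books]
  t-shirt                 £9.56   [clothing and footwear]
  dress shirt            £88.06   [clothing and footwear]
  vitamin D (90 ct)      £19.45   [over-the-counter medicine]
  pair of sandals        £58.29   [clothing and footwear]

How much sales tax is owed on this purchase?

£21.77

Used textbook £87.43: printed books → 6% → £5.2458
Pizza slice £2.65: ready-to-eat food, buyer-exempt → 0% → £0.00
Deli sandwich £9.10: ready-to-eat food, buyer-exempt → 0% → £0.00
Hot soup (large) £7.11: ready-to-eat food, buyer-exempt → 0% → £0.00
Burrito bowl £12.24: ready-to-eat food, buyer-exempt → 0% → £0.00
LED flashlight £29.27: other taxable items → 3% → £0.8781
Antacid chews £7.55: over-the-counter medicine → 3.5% → £0.26425
Poetry collection £24.18: printed books → 6% → £1.4508
T-shirt £9.56: clothing and footwear → 8.5% → £0.8126
Dress shirt £88.06: clothing and footwear → 8.5% → £7.4851
Vitamin D (90 ct) £19.45: over-the-counter medicine → 3.5% → £0.68075
Pair of sandals £58.29: clothing and footwear → 8.5% → £4.95465
Unrounded tax sum = £21.77205 → £21.77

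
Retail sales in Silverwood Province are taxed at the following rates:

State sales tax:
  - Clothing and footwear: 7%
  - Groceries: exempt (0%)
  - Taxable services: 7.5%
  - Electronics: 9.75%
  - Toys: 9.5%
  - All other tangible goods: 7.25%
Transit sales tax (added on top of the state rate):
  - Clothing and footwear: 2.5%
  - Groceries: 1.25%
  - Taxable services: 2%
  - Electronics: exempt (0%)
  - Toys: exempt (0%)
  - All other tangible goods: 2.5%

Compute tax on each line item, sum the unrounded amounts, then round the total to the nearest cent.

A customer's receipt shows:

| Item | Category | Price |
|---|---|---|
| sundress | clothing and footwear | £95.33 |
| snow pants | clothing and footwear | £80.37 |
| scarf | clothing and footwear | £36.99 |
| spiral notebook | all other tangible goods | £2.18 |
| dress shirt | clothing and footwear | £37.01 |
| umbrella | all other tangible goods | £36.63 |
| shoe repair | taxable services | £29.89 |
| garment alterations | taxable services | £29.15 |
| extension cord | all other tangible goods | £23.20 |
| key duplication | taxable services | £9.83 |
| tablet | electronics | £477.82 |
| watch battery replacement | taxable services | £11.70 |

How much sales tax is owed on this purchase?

£84.01

Sundress £95.33: clothing and footwear → 7% + 2.5% transit = 9.5% → £9.05635
Snow pants £80.37: clothing and footwear → 7% + 2.5% transit = 9.5% → £7.63515
Scarf £36.99: clothing and footwear → 7% + 2.5% transit = 9.5% → £3.51405
Spiral notebook £2.18: all other tangible goods → 7.25% + 2.5% transit = 9.75% → £0.21255
Dress shirt £37.01: clothing and footwear → 7% + 2.5% transit = 9.5% → £3.51595
Umbrella £36.63: all other tangible goods → 7.25% + 2.5% transit = 9.75% → £3.571425
Shoe repair £29.89: taxable services → 7.5% + 2% transit = 9.5% → £2.83955
Garment alterations £29.15: taxable services → 7.5% + 2% transit = 9.5% → £2.76925
Extension cord £23.20: all other tangible goods → 7.25% + 2.5% transit = 9.75% → £2.262
Key duplication £9.83: taxable services → 7.5% + 2% transit = 9.5% → £0.93385
Tablet £477.82: electronics → 9.75% + 0% transit = 9.75% → £46.58745
Watch battery replacement £11.70: taxable services → 7.5% + 2% transit = 9.5% → £1.1115
Unrounded tax sum = £84.009075 → £84.01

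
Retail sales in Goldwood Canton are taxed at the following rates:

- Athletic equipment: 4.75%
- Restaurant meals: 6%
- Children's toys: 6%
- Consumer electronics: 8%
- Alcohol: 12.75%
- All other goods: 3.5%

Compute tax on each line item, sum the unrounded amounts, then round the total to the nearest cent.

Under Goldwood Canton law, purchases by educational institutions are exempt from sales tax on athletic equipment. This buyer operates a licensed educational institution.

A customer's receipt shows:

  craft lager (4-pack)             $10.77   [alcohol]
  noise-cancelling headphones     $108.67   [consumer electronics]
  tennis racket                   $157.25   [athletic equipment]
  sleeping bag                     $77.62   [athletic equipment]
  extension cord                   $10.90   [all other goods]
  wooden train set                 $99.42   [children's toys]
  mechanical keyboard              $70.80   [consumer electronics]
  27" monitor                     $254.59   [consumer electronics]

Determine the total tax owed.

Craft lager (4-pack) $10.77: alcohol → 12.75% → $1.373175
Noise-cancelling headphones $108.67: consumer electronics → 8% → $8.6936
Tennis racket $157.25: athletic equipment, buyer-exempt → 0% → $0.00
Sleeping bag $77.62: athletic equipment, buyer-exempt → 0% → $0.00
Extension cord $10.90: all other goods → 3.5% → $0.3815
Wooden train set $99.42: children's toys → 6% → $5.9652
Mechanical keyboard $70.80: consumer electronics → 8% → $5.664
27" monitor $254.59: consumer electronics → 8% → $20.3672
Unrounded tax sum = $42.444675 → $42.44

$42.44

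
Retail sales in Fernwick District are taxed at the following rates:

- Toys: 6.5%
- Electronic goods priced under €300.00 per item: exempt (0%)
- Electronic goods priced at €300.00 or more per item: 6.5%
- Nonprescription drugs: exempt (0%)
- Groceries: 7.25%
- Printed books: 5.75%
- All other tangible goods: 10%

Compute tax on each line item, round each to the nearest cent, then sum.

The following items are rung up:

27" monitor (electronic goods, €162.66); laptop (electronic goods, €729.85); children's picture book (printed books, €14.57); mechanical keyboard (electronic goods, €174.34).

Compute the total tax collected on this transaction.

€48.28

27" monitor €162.66: electronic goods, under €300.00 → 0% → €0.00
Laptop €729.85: electronic goods, €300.00 or more → 6.5% → €47.44
Children's picture book €14.57: printed books → 5.75% → €0.84
Mechanical keyboard €174.34: electronic goods, under €300.00 → 0% → €0.00
Total tax = €47.44 + €0.84 = €48.28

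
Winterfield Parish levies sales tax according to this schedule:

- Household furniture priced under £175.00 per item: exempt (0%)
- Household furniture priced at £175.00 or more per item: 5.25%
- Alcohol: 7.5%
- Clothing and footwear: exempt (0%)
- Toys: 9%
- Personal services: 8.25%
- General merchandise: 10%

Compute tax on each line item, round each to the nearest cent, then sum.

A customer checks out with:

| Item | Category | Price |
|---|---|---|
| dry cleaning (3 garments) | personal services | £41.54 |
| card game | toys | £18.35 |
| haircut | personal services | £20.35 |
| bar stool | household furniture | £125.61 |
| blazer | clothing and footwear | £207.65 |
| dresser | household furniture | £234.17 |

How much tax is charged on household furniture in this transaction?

Bar stool £125.61: household furniture, under £175.00 → 0% → £0.00
Dresser £234.17: household furniture, £175.00 or more → 5.25% → £12.29
Tax on household furniture = £0.00 + £12.29 = £12.29

£12.29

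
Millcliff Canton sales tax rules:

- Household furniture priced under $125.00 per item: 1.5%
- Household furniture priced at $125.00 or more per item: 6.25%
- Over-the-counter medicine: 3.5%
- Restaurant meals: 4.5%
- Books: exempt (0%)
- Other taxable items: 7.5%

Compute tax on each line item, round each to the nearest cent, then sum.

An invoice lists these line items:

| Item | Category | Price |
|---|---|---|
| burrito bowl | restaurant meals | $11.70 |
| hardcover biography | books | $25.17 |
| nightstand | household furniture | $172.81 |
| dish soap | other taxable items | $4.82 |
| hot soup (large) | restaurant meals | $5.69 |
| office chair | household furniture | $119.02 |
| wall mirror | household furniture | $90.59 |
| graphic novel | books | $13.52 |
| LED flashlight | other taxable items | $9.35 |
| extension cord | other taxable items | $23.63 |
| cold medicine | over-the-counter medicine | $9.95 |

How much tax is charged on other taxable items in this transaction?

Dish soap $4.82: other taxable items → 7.5% → $0.36
LED flashlight $9.35: other taxable items → 7.5% → $0.70
Extension cord $23.63: other taxable items → 7.5% → $1.77
Tax on other taxable items = $0.36 + $0.70 + $1.77 = $2.83

$2.83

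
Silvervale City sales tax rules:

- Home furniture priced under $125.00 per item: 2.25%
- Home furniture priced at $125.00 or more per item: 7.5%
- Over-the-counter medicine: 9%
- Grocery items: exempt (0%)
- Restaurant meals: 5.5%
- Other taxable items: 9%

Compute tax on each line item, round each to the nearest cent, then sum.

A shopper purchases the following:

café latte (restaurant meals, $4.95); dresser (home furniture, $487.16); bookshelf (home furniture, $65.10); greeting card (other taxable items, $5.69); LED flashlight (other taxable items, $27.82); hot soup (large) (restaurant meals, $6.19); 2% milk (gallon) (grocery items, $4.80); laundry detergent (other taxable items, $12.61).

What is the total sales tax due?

$42.75

Café latte $4.95: restaurant meals → 5.5% → $0.27
Dresser $487.16: home furniture, $125.00 or more → 7.5% → $36.54
Bookshelf $65.10: home furniture, under $125.00 → 2.25% → $1.46
Greeting card $5.69: other taxable items → 9% → $0.51
LED flashlight $27.82: other taxable items → 9% → $2.50
Hot soup (large) $6.19: restaurant meals → 5.5% → $0.34
2% milk (gallon) $4.80: grocery items → 0% → $0.00
Laundry detergent $12.61: other taxable items → 9% → $1.13
Total tax = $0.27 + $36.54 + $1.46 + $0.51 + $2.50 + $0.34 + $1.13 = $42.75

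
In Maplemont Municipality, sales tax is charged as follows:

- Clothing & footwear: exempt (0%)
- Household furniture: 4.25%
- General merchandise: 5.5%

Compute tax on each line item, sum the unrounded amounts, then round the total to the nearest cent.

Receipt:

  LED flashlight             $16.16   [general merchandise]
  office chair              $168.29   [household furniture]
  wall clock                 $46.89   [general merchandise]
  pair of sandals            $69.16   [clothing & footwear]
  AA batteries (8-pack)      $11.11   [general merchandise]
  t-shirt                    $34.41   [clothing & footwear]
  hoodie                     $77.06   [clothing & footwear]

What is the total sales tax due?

LED flashlight $16.16: general merchandise → 5.5% → $0.8888
Office chair $168.29: household furniture → 4.25% → $7.152325
Wall clock $46.89: general merchandise → 5.5% → $2.57895
Pair of sandals $69.16: clothing & footwear → 0% → $0.00
AA batteries (8-pack) $11.11: general merchandise → 5.5% → $0.61105
T-shirt $34.41: clothing & footwear → 0% → $0.00
Hoodie $77.06: clothing & footwear → 0% → $0.00
Unrounded tax sum = $11.231125 → $11.23

$11.23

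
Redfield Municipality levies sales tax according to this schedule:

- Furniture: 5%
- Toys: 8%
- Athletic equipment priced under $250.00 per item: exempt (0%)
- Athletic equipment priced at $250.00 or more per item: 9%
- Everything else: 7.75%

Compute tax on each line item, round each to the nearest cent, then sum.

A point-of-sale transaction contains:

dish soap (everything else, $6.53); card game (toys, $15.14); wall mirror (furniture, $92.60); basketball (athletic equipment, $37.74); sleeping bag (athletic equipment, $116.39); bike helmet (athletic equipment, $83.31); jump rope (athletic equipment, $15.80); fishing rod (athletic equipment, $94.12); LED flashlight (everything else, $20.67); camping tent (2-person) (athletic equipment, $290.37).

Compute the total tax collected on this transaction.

Dish soap $6.53: everything else → 7.75% → $0.51
Card game $15.14: toys → 8% → $1.21
Wall mirror $92.60: furniture → 5% → $4.63
Basketball $37.74: athletic equipment, under $250.00 → 0% → $0.00
Sleeping bag $116.39: athletic equipment, under $250.00 → 0% → $0.00
Bike helmet $83.31: athletic equipment, under $250.00 → 0% → $0.00
Jump rope $15.80: athletic equipment, under $250.00 → 0% → $0.00
Fishing rod $94.12: athletic equipment, under $250.00 → 0% → $0.00
LED flashlight $20.67: everything else → 7.75% → $1.60
Camping tent (2-person) $290.37: athletic equipment, $250.00 or more → 9% → $26.13
Total tax = $0.51 + $1.21 + $4.63 + $1.60 + $26.13 = $34.08

$34.08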